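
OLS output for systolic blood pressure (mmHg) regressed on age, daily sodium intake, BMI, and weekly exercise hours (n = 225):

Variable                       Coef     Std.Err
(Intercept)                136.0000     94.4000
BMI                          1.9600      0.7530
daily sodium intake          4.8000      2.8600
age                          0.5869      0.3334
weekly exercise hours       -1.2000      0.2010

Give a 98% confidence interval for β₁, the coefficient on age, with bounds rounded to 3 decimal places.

Read off: b = 0.5869, SE = 0.3334 for age.
df = n − k − 1 = 225 − 4 − 1 = 220.
t* = t_{0.01, 220} = 2.343417.
Margin = t* × SE = 2.343417 × 0.3334 = 0.78130.
CI: 0.5869 ± 0.78130 → (-0.194, 1.368).

(-0.194, 1.368)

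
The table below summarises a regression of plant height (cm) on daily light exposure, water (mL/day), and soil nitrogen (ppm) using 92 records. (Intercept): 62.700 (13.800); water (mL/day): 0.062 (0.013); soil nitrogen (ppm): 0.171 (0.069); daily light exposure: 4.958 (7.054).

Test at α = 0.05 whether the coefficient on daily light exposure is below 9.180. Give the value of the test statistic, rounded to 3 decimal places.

Read off: b = 4.958, SE = 7.054 for daily light exposure.
H₀: β₁ = 9.180 vs H₁: β₁ < 9.180.
t = (4.958 − 9.180) / 7.054 = -0.599.
df = n − k − 1 = 92 − 3 − 1 = 88.
One-sided p ≈ 0.2755, which is ≥ 0.05, so fail to reject H₀.
The data do not give significant evidence that the true slope on daily light exposure is below 9.180 cm per unit, holding the other predictors fixed.

t = -0.599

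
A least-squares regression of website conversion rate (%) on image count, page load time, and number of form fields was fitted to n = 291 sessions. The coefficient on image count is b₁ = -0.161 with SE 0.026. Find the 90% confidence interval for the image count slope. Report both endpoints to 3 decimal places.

(-0.204, -0.118)

df = n − k − 1 = 291 − 3 − 1 = 287.
t* = t_{0.05, 287} = 1.65018.
Margin = t* × SE = 1.65018 × 0.026 = 0.04290.
CI: -0.161 ± 0.04290 → (-0.204, -0.118).
With 90% confidence, each one-unit increase in image count is associated with a change of between -0.204 and -0.118 % in website conversion rate, holding the other predictors fixed.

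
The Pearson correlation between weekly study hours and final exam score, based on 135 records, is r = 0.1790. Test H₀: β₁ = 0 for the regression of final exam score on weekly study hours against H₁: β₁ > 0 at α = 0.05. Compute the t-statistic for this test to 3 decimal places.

t = 2.098

t = r·√(n − 2)/√(1 − r²) = 0.1790·√133/√0.967959 = 2.098.
df = n − 2 = 133.
One-sided p ≈ 0.0189, which is < 0.05, so reject H₀.
There is evidence of a linear association between weekly study hours and final exam score.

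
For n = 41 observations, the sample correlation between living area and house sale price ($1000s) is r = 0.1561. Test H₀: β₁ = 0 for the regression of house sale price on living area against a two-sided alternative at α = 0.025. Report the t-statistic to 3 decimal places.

t = 0.987

t = r·√(n − 2)/√(1 − r²) = 0.1561·√39/√0.975633 = 0.987.
df = n − 2 = 39.
Two-sided p ≈ 0.3298, which is ≥ 0.025, so fail to reject H₀.
The data do not give significant evidence of a linear association between living area and house sale price.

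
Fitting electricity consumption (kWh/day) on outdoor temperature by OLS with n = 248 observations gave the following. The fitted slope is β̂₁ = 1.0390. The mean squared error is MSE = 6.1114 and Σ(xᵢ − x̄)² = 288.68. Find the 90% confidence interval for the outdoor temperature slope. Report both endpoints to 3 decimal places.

(0.799, 1.279)

SE(β̂₁) = √(MSE/Sₓₓ) = √(6.1114/288.68) = 0.1455.
df = n − 2 = 246.
t* = t_{0.05, 246} = 1.651071.
Margin = t* × SE = 1.651071 × 0.1455 = 0.24023.
CI: 1.0390 ± 0.24023 → (0.799, 1.279).
With 90% confidence, each one-unit increase in outdoor temperature is associated with a change of between 0.799 and 1.279 kWh/day in electricity consumption.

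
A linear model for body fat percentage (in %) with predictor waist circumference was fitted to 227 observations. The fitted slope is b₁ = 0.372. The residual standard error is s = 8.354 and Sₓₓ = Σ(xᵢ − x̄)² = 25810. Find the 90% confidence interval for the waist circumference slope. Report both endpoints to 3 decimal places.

SE(b₁) = s/√Sₓₓ = 8.354/√25810 = 0.0519997.
df = n − 2 = 225.
t* = t_{0.05, 225} = 1.651654.
Margin = t* × SE = 1.651654 × 0.0519997 = 0.08589.
CI: 0.372 ± 0.08589 → (0.286, 0.458).
With 90% confidence, each one-unit increase in waist circumference is associated with a change of between 0.286 and 0.458 % in body fat percentage.

(0.286, 0.458)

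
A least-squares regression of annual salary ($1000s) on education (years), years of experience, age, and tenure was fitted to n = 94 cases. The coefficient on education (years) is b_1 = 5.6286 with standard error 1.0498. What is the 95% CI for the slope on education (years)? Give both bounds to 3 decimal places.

df = n − k − 1 = 94 − 4 − 1 = 89.
t* = t_{0.025, 89} = 1.986979.
Margin = t* × SE = 1.986979 × 1.0498 = 2.08593.
CI: 5.6286 ± 2.08593 → (3.543, 7.715).
With 95% confidence, each one-unit increase in education (years) is associated with a change of between 3.543 and 7.715 $1000s in annual salary, holding the other predictors fixed.

(3.543, 7.715)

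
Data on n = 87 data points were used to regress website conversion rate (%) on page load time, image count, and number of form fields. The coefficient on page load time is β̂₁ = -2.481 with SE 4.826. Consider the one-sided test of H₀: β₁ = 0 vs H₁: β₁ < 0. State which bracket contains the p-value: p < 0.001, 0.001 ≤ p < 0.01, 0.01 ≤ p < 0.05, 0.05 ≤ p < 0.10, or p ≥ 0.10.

t = -2.481 / 4.826 = -0.514.
df = n − k − 1 = 87 − 3 − 1 = 83.
One-sided p = P(T_{83} < t) ≈ 0.3043.
So p ≥ 0.10.

p ≥ 0.10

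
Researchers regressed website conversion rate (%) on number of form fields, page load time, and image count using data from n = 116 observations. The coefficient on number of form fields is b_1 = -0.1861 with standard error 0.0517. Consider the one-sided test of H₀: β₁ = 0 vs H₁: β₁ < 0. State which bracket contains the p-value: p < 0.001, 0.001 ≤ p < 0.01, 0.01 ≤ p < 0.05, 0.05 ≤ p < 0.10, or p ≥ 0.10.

p < 0.001

t = -0.1861 / 0.0517 = -3.600.
df = n − k − 1 = 116 − 3 − 1 = 112.
One-sided p = P(T_{112} < t) ≈ 0.0002.
So p < 0.001.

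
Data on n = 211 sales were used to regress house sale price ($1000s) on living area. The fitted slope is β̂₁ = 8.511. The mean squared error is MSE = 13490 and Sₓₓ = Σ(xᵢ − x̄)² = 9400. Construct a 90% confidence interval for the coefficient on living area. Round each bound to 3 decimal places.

(6.532, 10.490)

SE(β̂₁) = √(MSE/Sₓₓ) = √(13490/9400) = 1.19796.
df = n − 2 = 209.
t* = t_{0.05, 209} = 1.652177.
Margin = t* × SE = 1.652177 × 1.19796 = 1.97924.
CI: 8.511 ± 1.97924 → (6.532, 10.490).
With 90% confidence, each one-unit increase in living area is associated with a change of between 6.532 and 10.490 $1000s in house sale price.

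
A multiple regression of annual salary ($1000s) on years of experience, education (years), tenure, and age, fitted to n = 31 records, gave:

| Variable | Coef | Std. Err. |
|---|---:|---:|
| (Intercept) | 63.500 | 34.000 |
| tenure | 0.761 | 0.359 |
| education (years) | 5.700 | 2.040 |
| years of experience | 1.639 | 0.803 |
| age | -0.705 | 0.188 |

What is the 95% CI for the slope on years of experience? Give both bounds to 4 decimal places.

(-0.0116, 3.2896)

Read off: b = 1.639, SE = 0.803 for years of experience.
df = n − k − 1 = 31 − 4 − 1 = 26.
t* = t_{0.025, 26} = 2.055529.
Margin = t* × SE = 2.055529 × 0.803 = 1.650590.
CI: 1.639 ± 1.650590 → (-0.0116, 3.2896).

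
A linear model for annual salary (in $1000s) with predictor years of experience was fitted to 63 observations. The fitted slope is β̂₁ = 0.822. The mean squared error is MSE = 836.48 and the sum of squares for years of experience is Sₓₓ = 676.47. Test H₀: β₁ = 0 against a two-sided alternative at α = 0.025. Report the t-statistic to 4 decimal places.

SE(β̂₁) = √(MSE/Sₓₓ) = √(836.48/676.47) = 1.112.
t = 0.822 / 1.112 = 0.7392.
df = n − 2 = 61.
Two-sided p ≈ 0.4626, which is ≥ 0.025, so fail to reject H₀.
The data do not give significant evidence of an association between years of experience and annual salary.

t = 0.7392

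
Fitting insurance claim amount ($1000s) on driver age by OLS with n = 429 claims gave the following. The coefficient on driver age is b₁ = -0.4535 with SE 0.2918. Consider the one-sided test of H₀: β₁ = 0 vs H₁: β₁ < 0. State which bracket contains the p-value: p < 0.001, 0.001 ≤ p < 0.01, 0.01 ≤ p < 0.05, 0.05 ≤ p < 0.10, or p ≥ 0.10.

0.05 ≤ p < 0.10

t = -0.4535 / 0.2918 = -1.554.
df = n − 2 = 429 − 2 = 427.
One-sided p = P(T_{427} < t) ≈ 0.0604.
So 0.05 ≤ p < 0.10.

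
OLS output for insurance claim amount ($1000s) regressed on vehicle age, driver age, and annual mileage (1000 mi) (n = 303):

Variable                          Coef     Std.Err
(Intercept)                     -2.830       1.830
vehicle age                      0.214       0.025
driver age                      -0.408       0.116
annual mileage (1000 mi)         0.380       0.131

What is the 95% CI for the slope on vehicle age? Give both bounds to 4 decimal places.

Read off: b = 0.214, SE = 0.025 for vehicle age.
df = n − k − 1 = 303 − 3 − 1 = 299.
t* = t_{0.025, 299} = 1.96793.
Margin = t* × SE = 1.96793 × 0.025 = 0.049198.
CI: 0.214 ± 0.049198 → (0.1648, 0.2632).

(0.1648, 0.2632)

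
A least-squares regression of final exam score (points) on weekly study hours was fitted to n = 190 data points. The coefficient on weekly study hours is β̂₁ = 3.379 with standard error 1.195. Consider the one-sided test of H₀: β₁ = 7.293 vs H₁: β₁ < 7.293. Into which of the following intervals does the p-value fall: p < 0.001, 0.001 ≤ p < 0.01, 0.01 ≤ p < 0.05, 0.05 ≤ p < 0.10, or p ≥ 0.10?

t = (3.379 − 7.293) / 1.195 = -3.275.
df = n − 2 = 190 − 2 = 188.
One-sided p = P(T_{188} < t) ≈ 0.0006.
So p < 0.001.

p < 0.001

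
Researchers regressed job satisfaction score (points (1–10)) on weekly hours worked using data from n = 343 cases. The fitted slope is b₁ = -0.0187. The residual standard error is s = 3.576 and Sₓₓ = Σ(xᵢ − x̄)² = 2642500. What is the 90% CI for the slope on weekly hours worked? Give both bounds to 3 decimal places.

SE(b₁) = s/√Sₓₓ = 3.576/√2642500 = 0.00219983.
df = n − 2 = 341.
t* = t_{0.05, 341} = 1.649334.
Margin = t* × SE = 1.649334 × 0.00219983 = 0.00363.
CI: -0.0187 ± 0.00363 → (-0.022, -0.015).
With 90% confidence, each one-unit increase in weekly hours worked is associated with a change of between -0.022 and -0.015 points (1–10) in job satisfaction score.

(-0.022, -0.015)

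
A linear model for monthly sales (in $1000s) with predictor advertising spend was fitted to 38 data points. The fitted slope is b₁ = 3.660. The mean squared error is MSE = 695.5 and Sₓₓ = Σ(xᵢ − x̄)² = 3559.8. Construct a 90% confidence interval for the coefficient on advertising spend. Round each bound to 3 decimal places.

(2.914, 4.406)

SE(b₁) = √(MSE/Sₓₓ) = √(695.5/3559.8) = 0.442014.
df = n − 2 = 36.
t* = t_{0.05, 36} = 1.688298.
Margin = t* × SE = 1.688298 × 0.442014 = 0.74625.
CI: 3.660 ± 0.74625 → (2.914, 4.406).
With 90% confidence, each one-unit increase in advertising spend is associated with a change of between 2.914 and 4.406 $1000s in monthly sales.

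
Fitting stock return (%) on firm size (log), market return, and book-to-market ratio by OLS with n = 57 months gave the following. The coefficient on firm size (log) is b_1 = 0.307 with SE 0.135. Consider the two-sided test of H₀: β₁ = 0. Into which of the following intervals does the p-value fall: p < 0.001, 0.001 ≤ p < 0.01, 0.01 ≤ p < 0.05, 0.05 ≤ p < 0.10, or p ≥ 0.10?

t = 0.307 / 0.135 = 2.274.
df = n − k − 1 = 57 − 3 − 1 = 53.
Two-sided p = 2·P(T_{53} > |t|) ≈ 0.0270.
So 0.01 ≤ p < 0.05.

0.01 ≤ p < 0.05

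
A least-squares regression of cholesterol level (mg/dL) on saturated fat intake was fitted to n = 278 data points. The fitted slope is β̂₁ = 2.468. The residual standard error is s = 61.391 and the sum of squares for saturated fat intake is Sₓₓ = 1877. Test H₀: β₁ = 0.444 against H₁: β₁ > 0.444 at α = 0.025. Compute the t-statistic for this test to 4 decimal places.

SE(β̂₁) = s/√Sₓₓ = 61.391/√1877 = 1.41701.
t = (2.468 − 0.444) / 1.41701 = 1.4284.
df = n − 2 = 276.
One-sided p ≈ 0.0772, which is ≥ 0.025, so fail to reject H₀.
The data do not give significant evidence that the true slope on saturated fat intake exceeds 0.444 mg/dL per unit.

t = 1.4284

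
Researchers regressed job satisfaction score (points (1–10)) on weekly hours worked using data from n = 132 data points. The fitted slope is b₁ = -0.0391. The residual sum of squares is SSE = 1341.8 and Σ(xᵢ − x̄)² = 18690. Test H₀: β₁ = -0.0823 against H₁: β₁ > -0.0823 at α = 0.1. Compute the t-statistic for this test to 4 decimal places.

t = 1.8383

MSE = SSE/(n − 2) = 1341.8/130 = 10.3215.
SE(b₁) = √(MSE/Sₓₓ) = √(10.3215/18690) = 0.0235.
t = (-0.0391 − (-0.0823)) / 0.0235 = 1.8383.
df = n − 2 = 130.
One-sided p ≈ 0.0342, which is < 0.1, so reject H₀.
There is evidence that the true slope on weekly hours worked exceeds -0.0823 points (1–10) per unit.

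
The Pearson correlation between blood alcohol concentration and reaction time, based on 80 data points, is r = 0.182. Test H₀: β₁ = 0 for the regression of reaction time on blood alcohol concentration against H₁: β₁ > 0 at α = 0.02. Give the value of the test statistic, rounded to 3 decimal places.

t = 1.635

t = r·√(n − 2)/√(1 − r²) = 0.182·√78/√0.966876 = 1.635.
df = n − 2 = 78.
One-sided p ≈ 0.0531, which is ≥ 0.02, so fail to reject H₀.
The data do not give significant evidence of a linear association between blood alcohol concentration and reaction time.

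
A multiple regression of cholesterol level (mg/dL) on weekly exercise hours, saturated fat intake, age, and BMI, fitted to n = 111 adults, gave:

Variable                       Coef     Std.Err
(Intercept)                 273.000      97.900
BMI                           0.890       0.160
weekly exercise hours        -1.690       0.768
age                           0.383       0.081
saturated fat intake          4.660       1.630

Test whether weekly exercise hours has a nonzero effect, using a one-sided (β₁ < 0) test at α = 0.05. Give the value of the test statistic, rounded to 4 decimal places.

t = -2.2005

Read off: b = -1.690, SE = 0.768 for weekly exercise hours.
H₀: β₁ = 0 vs H₁: β₁ < 0.
t = -1.690 / 0.768 = -2.2005.
df = n − k − 1 = 111 − 4 − 1 = 106.
One-sided p ≈ 0.0150, which is < 0.05, so reject H₀.
There is evidence that the true slope on weekly exercise hours is negative, holding the other predictors fixed.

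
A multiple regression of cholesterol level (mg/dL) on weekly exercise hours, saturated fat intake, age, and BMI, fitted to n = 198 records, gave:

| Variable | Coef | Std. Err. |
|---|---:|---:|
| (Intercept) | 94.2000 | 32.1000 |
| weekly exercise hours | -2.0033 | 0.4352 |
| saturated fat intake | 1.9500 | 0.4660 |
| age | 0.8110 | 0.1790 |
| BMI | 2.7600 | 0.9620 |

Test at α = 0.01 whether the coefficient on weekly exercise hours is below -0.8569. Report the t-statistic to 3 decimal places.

Read off: b = -2.0033, SE = 0.4352 for weekly exercise hours.
H₀: β₁ = -0.8569 vs H₁: β₁ < -0.8569.
t = (-2.0033 − (-0.8569)) / 0.4352 = -2.634.
df = n − k − 1 = 198 − 4 − 1 = 193.
One-sided p ≈ 0.0046, which is < 0.01, so reject H₀.
There is evidence that the true slope on weekly exercise hours is below -0.8569 mg/dL per unit, holding the other predictors fixed.

t = -2.634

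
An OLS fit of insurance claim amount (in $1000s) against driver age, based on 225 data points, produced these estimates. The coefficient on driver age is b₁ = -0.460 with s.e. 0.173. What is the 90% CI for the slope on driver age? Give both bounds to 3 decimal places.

df = n − 2 = 225 − 2 = 223.
t* = t_{0.05, 223} = 1.651715.
Margin = t* × SE = 1.651715 × 0.173 = 0.28575.
CI: -0.460 ± 0.28575 → (-0.746, -0.174).
With 90% confidence, each one-unit increase in driver age is associated with a change of between -0.746 and -0.174 $1000s in insurance claim amount.

(-0.746, -0.174)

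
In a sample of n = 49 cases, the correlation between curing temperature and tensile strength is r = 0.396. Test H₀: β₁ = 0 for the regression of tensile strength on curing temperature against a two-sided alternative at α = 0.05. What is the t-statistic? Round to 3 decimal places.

t = r·√(n − 2)/√(1 − r²) = 0.396·√47/√0.843184 = 2.957.
df = n − 2 = 47.
Two-sided p ≈ 0.0049, which is < 0.05, so reject H₀.
There is evidence of a linear association between curing temperature and tensile strength.

t = 2.957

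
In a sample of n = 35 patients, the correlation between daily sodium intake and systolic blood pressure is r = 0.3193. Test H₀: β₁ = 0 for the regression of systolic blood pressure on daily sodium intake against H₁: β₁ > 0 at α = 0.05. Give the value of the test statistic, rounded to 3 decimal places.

t = r·√(n − 2)/√(1 − r²) = 0.3193·√33/√0.898048 = 1.936.
df = n − 2 = 33.
One-sided p ≈ 0.0308, which is < 0.05, so reject H₀.
There is evidence of a linear association between daily sodium intake and systolic blood pressure.

t = 1.936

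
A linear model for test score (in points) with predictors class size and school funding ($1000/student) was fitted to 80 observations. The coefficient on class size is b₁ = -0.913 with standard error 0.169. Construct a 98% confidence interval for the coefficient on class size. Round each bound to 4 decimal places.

(-1.3145, -0.5115)

df = n − k − 1 = 80 − 2 − 1 = 77.
t* = t_{0.01, 77} = 2.375757.
Margin = t* × SE = 2.375757 × 0.169 = 0.401503.
CI: -0.913 ± 0.401503 → (-1.3145, -0.5115).
With 98% confidence, each one-unit increase in class size is associated with a change of between -1.3145 and -0.5115 points in test score, holding the other predictors fixed.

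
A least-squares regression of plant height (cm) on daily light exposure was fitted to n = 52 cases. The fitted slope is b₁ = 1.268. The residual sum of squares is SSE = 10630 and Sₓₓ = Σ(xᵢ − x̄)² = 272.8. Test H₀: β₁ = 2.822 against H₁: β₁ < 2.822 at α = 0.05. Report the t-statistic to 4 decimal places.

t = -1.7603

MSE = SSE/(n − 2) = 10630/50 = 212.6.
SE(b₁) = √(MSE/Sₓₓ) = √(212.6/272.8) = 0.882794.
t = (1.268 − 2.822) / 0.882794 = -1.7603.
df = n − 2 = 50.
One-sided p ≈ 0.0422, which is < 0.05, so reject H₀.
There is evidence that the true slope on daily light exposure is below 2.822 cm per unit.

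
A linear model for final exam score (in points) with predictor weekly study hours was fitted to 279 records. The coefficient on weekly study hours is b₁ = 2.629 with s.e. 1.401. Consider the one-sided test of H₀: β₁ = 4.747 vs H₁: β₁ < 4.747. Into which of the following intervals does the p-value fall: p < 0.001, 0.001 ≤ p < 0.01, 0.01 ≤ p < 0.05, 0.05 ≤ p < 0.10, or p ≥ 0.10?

0.05 ≤ p < 0.10

t = (2.629 − 4.747) / 1.401 = -1.512.
df = n − 2 = 279 − 2 = 277.
One-sided p = P(T_{277} < t) ≈ 0.0659.
So 0.05 ≤ p < 0.10.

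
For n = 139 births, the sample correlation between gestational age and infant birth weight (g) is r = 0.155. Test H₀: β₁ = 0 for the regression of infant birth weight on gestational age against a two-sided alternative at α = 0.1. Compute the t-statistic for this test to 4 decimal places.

t = 1.8364

t = r·√(n − 2)/√(1 − r²) = 0.155·√137/√0.975975 = 1.8364.
df = n − 2 = 137.
Two-sided p ≈ 0.0685, which is < 0.1, so reject H₀.
There is evidence of a linear association between gestational age and infant birth weight.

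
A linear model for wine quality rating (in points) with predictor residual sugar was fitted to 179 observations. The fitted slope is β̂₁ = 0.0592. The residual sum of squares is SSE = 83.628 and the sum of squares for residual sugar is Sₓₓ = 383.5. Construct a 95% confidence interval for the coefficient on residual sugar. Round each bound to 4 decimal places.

(-0.0101, 0.1285)

MSE = SSE/(n − 2) = 83.628/177 = 0.472475.
SE(β̂₁) = √(MSE/Sₓₓ) = √(0.472475/383.5) = 0.0351.
df = n − 2 = 177.
t* = t_{0.025, 177} = 1.973457.
Margin = t* × SE = 1.973457 × 0.0351 = 0.069268.
CI: 0.0592 ± 0.069268 → (-0.0101, 0.1285).
With 95% confidence, each one-unit increase in residual sugar is associated with a change of between -0.0101 and 0.1285 points in wine quality rating.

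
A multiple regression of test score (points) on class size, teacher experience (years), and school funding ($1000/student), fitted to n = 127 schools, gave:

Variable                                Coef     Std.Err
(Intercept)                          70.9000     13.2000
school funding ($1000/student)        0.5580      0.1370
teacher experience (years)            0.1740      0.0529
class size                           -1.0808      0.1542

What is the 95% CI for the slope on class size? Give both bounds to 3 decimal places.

(-1.386, -0.776)

Read off: b = -1.0808, SE = 0.1542 for class size.
df = n − k − 1 = 127 − 3 − 1 = 123.
t* = t_{0.025, 123} = 1.979439.
Margin = t* × SE = 1.979439 × 0.1542 = 0.30523.
CI: -1.0808 ± 0.30523 → (-1.386, -0.776).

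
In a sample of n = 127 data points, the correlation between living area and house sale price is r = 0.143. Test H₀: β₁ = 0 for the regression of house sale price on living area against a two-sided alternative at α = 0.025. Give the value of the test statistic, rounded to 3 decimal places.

t = r·√(n − 2)/√(1 − r²) = 0.143·√125/√0.979551 = 1.615.
df = n − 2 = 125.
Two-sided p ≈ 0.1087, which is ≥ 0.025, so fail to reject H₀.
The data do not give significant evidence of a linear association between living area and house sale price.

t = 1.615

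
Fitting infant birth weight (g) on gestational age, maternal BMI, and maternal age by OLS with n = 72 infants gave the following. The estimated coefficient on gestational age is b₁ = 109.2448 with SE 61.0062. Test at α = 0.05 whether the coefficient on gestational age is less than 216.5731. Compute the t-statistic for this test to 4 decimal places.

t = -1.7593

H₀: β₁ = 216.5731 vs H₁: β₁ < 216.5731.
t = (b₁ − β₁⁰)/SE = (109.2448 − 216.5731) / 61.0062 = -1.7593.
df = n − k − 1 = 72 − 3 − 1 = 68.
One-sided p ≈ 0.0415, which is < 0.05, so reject H₀.
There is evidence that the true slope on gestational age is below 216.5731 g per unit, holding the other predictors fixed.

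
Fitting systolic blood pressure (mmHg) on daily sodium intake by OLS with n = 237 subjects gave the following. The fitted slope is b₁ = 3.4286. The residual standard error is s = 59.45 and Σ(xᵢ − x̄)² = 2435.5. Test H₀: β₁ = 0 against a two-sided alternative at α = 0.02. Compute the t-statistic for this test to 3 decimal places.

SE(b₁) = s/√Sₓₓ = 59.45/√2435.5 = 1.20464.
t = 3.4286 / 1.20464 = 2.846.
df = n − 2 = 235.
Two-sided p ≈ 0.0048, which is < 0.02, so reject H₀.
There is evidence that daily sodium intake is associated with systolic blood pressure.

t = 2.846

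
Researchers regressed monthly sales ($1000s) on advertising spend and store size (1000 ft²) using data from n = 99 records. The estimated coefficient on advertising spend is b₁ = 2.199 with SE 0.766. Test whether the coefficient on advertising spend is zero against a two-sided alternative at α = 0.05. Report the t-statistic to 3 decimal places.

H₀: β₁ = 0 vs H₁: β₁ ≠ 0.
t = (b₁ − β₁⁰)/SE = 2.199 / 0.766 = 2.871.
df = n − k − 1 = 99 − 2 − 1 = 96.
Two-sided p ≈ 0.0050, which is < 0.05, so reject H₀.
There is evidence that advertising spend is associated with monthly sales, holding the other predictors fixed.

t = 2.871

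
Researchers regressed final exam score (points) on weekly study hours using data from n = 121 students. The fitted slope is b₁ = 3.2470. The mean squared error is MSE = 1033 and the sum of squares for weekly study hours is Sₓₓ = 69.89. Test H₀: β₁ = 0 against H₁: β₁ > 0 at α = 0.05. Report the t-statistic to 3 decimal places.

t = 0.845

SE(b₁) = √(MSE/Sₓₓ) = √(1033/69.89) = 3.84452.
t = 3.2470 / 3.84452 = 0.845.
df = n − 2 = 119.
One-sided p ≈ 0.2000, which is ≥ 0.05, so fail to reject H₀.
The data do not give significant evidence that the true slope on weekly study hours is positive.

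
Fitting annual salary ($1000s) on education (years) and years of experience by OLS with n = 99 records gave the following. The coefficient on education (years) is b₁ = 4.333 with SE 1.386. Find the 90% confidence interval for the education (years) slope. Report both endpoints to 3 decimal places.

(2.031, 6.635)

df = n − k − 1 = 99 − 2 − 1 = 96.
t* = t_{0.05, 96} = 1.660881.
Margin = t* × SE = 1.660881 × 1.386 = 2.30198.
CI: 4.333 ± 2.30198 → (2.031, 6.635).
With 90% confidence, each one-unit increase in education (years) is associated with a change of between 2.031 and 6.635 $1000s in annual salary, holding the other predictors fixed.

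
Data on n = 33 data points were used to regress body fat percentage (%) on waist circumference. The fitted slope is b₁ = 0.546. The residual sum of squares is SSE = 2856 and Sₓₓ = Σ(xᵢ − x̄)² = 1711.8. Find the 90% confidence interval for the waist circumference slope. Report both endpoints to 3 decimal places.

MSE = SSE/(n − 2) = 2856/31 = 92.129.
SE(b₁) = √(MSE/Sₓₓ) = √(92.129/1711.8) = 0.231991.
df = n − 2 = 31.
t* = t_{0.05, 31} = 1.695519.
Margin = t* × SE = 1.695519 × 0.231991 = 0.39335.
CI: 0.546 ± 0.39335 → (0.153, 0.939).
With 90% confidence, each one-unit increase in waist circumference is associated with a change of between 0.153 and 0.939 % in body fat percentage.

(0.153, 0.939)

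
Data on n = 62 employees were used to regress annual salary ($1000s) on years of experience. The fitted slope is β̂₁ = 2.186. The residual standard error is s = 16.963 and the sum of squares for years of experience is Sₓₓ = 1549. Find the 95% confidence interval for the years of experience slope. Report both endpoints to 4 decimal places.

(1.3239, 3.0481)

SE(β̂₁) = s/√Sₓₓ = 16.963/√1549 = 0.431.
df = n − 2 = 60.
t* = t_{0.025, 60} = 2.000298.
Margin = t* × SE = 2.000298 × 0.431 = 0.862128.
CI: 2.186 ± 0.862128 → (1.3239, 3.0481).
With 95% confidence, each one-unit increase in years of experience is associated with a change of between 1.3239 and 3.0481 $1000s in annual salary.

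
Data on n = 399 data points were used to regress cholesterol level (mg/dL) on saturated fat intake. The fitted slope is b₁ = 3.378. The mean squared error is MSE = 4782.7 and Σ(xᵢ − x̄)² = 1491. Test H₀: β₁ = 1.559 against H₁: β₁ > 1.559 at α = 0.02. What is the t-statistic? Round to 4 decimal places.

SE(b₁) = √(MSE/Sₓₓ) = √(4782.7/1491) = 1.79101.
t = (3.378 − 1.559) / 1.79101 = 1.0156.
df = n − 2 = 397.
One-sided p ≈ 0.1552, which is ≥ 0.02, so fail to reject H₀.
The data do not give significant evidence that the true slope on saturated fat intake exceeds 1.559 mg/dL per unit.

t = 1.0156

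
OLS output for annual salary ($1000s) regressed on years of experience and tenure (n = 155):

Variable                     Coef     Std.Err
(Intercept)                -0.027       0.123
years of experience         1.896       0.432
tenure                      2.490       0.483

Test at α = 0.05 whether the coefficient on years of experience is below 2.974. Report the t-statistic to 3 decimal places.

t = -2.495

Read off: b = 1.896, SE = 0.432 for years of experience.
H₀: β₁ = 2.974 vs H₁: β₁ < 2.974.
t = (1.896 − 2.974) / 0.432 = -2.495.
df = n − k − 1 = 155 − 2 − 1 = 152.
One-sided p ≈ 0.0068, which is < 0.05, so reject H₀.
There is evidence that the true slope on years of experience is below 2.974 $1000s per unit, holding the other predictors fixed.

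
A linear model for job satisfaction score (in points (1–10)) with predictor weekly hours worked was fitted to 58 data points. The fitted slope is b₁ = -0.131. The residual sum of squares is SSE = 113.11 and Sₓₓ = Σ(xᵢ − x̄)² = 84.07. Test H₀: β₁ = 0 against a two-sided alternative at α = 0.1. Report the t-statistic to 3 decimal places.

MSE = SSE/(n − 2) = 113.11/56 = 2.01982.
SE(b₁) = √(MSE/Sₓₓ) = √(2.01982/84.07) = 0.155002.
t = -0.131 / 0.155002 = -0.845.
df = n − 2 = 56.
Two-sided p ≈ 0.4016, which is ≥ 0.1, so fail to reject H₀.
The data do not give significant evidence of an association between weekly hours worked and job satisfaction score.

t = -0.845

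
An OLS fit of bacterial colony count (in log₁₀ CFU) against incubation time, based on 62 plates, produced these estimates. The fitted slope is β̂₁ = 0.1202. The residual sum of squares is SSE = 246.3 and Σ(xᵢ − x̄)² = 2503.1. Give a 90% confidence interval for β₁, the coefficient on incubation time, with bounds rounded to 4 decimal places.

MSE = SSE/(n − 2) = 246.3/60 = 4.105.
SE(β̂₁) = √(MSE/Sₓₓ) = √(4.105/2503.1) = 0.0404965.
df = n − 2 = 60.
t* = t_{0.05, 60} = 1.670649.
Margin = t* × SE = 1.670649 × 0.0404965 = 0.067655.
CI: 0.1202 ± 0.067655 → (0.0525, 0.1879).
With 90% confidence, each one-unit increase in incubation time is associated with a change of between 0.0525 and 0.1879 log₁₀ CFU in bacterial colony count.

(0.0525, 0.1879)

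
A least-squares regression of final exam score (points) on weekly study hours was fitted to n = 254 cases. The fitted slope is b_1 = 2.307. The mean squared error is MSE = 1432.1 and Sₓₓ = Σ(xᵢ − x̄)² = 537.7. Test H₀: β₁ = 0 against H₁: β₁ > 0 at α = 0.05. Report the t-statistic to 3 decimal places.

SE(b_1) = √(MSE/Sₓₓ) = √(1432.1/537.7) = 1.63199.
t = 2.307 / 1.63199 = 1.414.
df = n − 2 = 252.
One-sided p ≈ 0.0794, which is ≥ 0.05, so fail to reject H₀.
The data do not give significant evidence that the true slope on weekly study hours is positive.

t = 1.414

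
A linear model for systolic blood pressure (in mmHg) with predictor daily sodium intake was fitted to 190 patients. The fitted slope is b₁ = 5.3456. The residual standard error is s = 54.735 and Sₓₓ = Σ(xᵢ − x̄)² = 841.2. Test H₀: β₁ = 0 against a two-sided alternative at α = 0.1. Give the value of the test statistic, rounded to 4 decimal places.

SE(b₁) = s/√Sₓₓ = 54.735/√841.2 = 1.88719.
t = 5.3456 / 1.88719 = 2.8326.
df = n − 2 = 188.
Two-sided p ≈ 0.0051, which is < 0.1, so reject H₀.
There is evidence that daily sodium intake is associated with systolic blood pressure.

t = 2.8326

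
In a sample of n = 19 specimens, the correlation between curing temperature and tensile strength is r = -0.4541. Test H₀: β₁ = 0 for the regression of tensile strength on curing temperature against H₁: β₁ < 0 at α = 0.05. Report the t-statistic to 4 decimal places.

t = -2.1015

t = r·√(n − 2)/√(1 − r²) = -0.4541·√17/√0.793793 = -2.1015.
df = n − 2 = 17.
One-sided p ≈ 0.0254, which is < 0.05, so reject H₀.
There is evidence of a linear association between curing temperature and tensile strength.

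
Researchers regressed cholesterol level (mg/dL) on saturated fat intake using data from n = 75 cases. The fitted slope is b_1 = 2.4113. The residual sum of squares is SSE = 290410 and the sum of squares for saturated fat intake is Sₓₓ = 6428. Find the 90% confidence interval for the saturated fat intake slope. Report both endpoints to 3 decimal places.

(1.101, 3.722)

MSE = SSE/(n − 2) = 290410/73 = 3978.22.
SE(b_1) = √(MSE/Sₓₓ) = √(3978.22/6428) = 0.786695.
df = n − 2 = 73.
t* = t_{0.05, 73} = 1.665996.
Margin = t* × SE = 1.665996 × 0.786695 = 1.31063.
CI: 2.4113 ± 1.31063 → (1.101, 3.722).
With 90% confidence, each one-unit increase in saturated fat intake is associated with a change of between 1.101 and 3.722 mg/dL in cholesterol level.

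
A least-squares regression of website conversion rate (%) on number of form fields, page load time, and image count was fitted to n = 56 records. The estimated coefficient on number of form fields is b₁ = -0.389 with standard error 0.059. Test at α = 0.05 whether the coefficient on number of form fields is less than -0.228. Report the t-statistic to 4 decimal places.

t = -2.7288

H₀: β₁ = -0.228 vs H₁: β₁ < -0.228.
t = (b₁ − β₁⁰)/SE = (-0.389 − (-0.228)) / 0.059 = -2.7288.
df = n − k − 1 = 56 − 3 − 1 = 52.
One-sided p ≈ 0.0043, which is < 0.05, so reject H₀.
There is evidence that the true slope on number of form fields is below -0.228 % per unit, holding the other predictors fixed.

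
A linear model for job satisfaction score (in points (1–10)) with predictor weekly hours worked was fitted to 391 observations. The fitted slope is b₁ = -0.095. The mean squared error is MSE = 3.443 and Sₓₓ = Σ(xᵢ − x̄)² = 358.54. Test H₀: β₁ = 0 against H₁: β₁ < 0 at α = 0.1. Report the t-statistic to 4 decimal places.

t = -0.9694

SE(b₁) = √(MSE/Sₓₓ) = √(3.443/358.54) = 0.097994.
t = -0.095 / 0.097994 = -0.9694.
df = n − 2 = 389.
One-sided p ≈ 0.1665, which is ≥ 0.1, so fail to reject H₀.
The data do not give significant evidence that the true slope on weekly hours worked is negative.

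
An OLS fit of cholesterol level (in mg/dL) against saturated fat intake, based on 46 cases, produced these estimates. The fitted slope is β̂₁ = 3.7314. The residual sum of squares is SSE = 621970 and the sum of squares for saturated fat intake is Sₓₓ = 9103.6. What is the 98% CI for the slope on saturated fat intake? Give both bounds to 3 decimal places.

(0.723, 6.740)

MSE = SSE/(n − 2) = 621970/44 = 14135.7.
SE(β̂₁) = √(MSE/Sₓₓ) = √(14135.7/9103.6) = 1.2461.
df = n − 2 = 44.
t* = t_{0.01, 44} = 2.414134.
Margin = t* × SE = 2.414134 × 1.2461 = 3.00825.
CI: 3.7314 ± 3.00825 → (0.723, 6.740).
With 98% confidence, each one-unit increase in saturated fat intake is associated with a change of between 0.723 and 6.740 mg/dL in cholesterol level.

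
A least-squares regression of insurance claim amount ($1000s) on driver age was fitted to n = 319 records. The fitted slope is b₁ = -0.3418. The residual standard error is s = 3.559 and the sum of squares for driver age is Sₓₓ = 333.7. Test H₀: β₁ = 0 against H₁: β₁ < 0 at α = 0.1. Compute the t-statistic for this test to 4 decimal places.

SE(b₁) = s/√Sₓₓ = 3.559/√333.7 = 0.194827.
t = -0.3418 / 0.194827 = -1.7544.
df = n − 2 = 317.
One-sided p ≈ 0.0402, which is < 0.1, so reject H₀.
There is evidence that the true slope on driver age is negative.

t = -1.7544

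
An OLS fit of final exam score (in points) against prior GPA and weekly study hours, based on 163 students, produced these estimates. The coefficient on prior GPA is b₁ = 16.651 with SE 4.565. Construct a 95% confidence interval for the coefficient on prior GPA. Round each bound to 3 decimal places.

(7.636, 25.666)

df = n − k − 1 = 163 − 2 − 1 = 160.
t* = t_{0.025, 160} = 1.974902.
Margin = t* × SE = 1.974902 × 4.565 = 9.01543.
CI: 16.651 ± 9.01543 → (7.636, 25.666).
With 95% confidence, each one-unit increase in prior GPA is associated with a change of between 7.636 and 25.666 points in final exam score, holding the other predictors fixed.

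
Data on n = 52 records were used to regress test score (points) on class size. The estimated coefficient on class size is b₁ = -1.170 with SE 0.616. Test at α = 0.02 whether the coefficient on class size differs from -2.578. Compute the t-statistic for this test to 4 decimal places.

H₀: β₁ = -2.578 vs H₁: β₁ ≠ -2.578.
t = (b₁ − β₁⁰)/SE = (-1.170 − (-2.578)) / 0.616 = 2.2857.
df = n − 2 = 52 − 2 = 50.
Two-sided p ≈ 0.0265, which is ≥ 0.02, so fail to reject H₀.
The data are consistent with a true slope of -2.578 points per unit of class size.

t = 2.2857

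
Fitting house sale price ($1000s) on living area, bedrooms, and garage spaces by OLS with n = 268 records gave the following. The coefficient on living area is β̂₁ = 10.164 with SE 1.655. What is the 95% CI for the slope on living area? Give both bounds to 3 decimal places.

df = n − k − 1 = 268 − 3 − 1 = 264.
t* = t_{0.025, 264} = 1.96899.
Margin = t* × SE = 1.96899 × 1.655 = 3.25868.
CI: 10.164 ± 3.25868 → (6.905, 13.423).
With 95% confidence, each one-unit increase in living area is associated with a change of between 6.905 and 13.423 $1000s in house sale price, holding the other predictors fixed.

(6.905, 13.423)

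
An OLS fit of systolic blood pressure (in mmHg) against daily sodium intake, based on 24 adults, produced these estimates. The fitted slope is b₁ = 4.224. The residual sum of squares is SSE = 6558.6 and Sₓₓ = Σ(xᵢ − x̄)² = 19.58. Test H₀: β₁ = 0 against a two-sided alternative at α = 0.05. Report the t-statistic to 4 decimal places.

MSE = SSE/(n − 2) = 6558.6/22 = 298.118.
SE(b₁) = √(MSE/Sₓₓ) = √(298.118/19.58) = 3.90201.
t = 4.224 / 3.90201 = 1.0825.
df = n − 2 = 22.
Two-sided p ≈ 0.2907, which is ≥ 0.05, so fail to reject H₀.
The data do not give significant evidence of an association between daily sodium intake and systolic blood pressure.

t = 1.0825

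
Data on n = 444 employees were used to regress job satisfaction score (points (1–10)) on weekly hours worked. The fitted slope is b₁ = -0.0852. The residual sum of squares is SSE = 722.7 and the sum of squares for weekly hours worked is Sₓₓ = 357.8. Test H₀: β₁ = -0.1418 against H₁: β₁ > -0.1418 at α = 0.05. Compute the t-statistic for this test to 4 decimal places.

t = 0.8373

MSE = SSE/(n − 2) = 722.7/442 = 1.63507.
SE(b₁) = √(MSE/Sₓₓ) = √(1.63507/357.8) = 0.0676002.
t = (-0.0852 − (-0.1418)) / 0.0676002 = 0.8373.
df = n − 2 = 442.
One-sided p ≈ 0.2014, which is ≥ 0.05, so fail to reject H₀.
The data do not give significant evidence that the true slope on weekly hours worked exceeds -0.1418 points (1–10) per unit.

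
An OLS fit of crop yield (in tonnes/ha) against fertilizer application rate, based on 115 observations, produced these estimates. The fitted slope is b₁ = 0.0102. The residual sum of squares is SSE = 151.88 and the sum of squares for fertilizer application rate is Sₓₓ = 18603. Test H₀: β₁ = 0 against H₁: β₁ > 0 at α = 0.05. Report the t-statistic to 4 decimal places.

t = 1.2000

MSE = SSE/(n − 2) = 151.88/113 = 1.34407.
SE(b₁) = √(MSE/Sₓₓ) = √(1.34407/18603) = 0.00850001.
t = 0.0102 / 0.00850001 = 1.2000.
df = n − 2 = 113.
One-sided p ≈ 0.1163, which is ≥ 0.05, so fail to reject H₀.
The data do not give significant evidence that the true slope on fertilizer application rate is positive.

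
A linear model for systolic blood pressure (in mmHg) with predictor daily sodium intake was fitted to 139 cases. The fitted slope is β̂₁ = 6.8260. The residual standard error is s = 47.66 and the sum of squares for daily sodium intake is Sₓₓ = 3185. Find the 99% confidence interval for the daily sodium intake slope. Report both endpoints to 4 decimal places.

SE(β̂₁) = s/√Sₓₓ = 47.66/√3185 = 0.844499.
df = n − 2 = 137.
t* = t_{0.005, 137} = 2.612192.
Margin = t* × SE = 2.612192 × 0.844499 = 2.205994.
CI: 6.8260 ± 2.205994 → (4.6200, 9.0320).
With 99% confidence, each one-unit increase in daily sodium intake is associated with a change of between 4.6200 and 9.0320 mmHg in systolic blood pressure.

(4.6200, 9.0320)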